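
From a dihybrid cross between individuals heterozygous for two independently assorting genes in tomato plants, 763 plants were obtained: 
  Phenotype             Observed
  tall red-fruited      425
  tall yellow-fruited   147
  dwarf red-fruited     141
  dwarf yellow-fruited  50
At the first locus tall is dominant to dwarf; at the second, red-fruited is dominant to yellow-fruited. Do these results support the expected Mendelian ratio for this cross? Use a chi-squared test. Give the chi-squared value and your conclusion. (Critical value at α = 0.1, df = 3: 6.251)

A dihybrid F₂ with independent assortment and complete dominance at both loci gives a 9:3:3:1 phenotypic ratio.
Total ratio parts = 16. Expected numbers out of 763:
  tall red-fruited: 763 × 9/16 = 429.1875
  tall yellow-fruited: 763 × 3/16 = 143.0625
  dwarf red-fruited: 763 × 3/16 = 143.0625
  dwarf yellow-fruited: 763 × 1/16 = 47.6875
χ² = Σ (O − E)² / E
  tall red-fruited: (425 − 429.1875)² / 429.1875 = 0.0409
  tall yellow-fruited: (147 − 143.0625)² / 143.0625 = 0.1084
  dwarf red-fruited: (141 − 143.0625)² / 143.0625 = 0.0297
  dwarf yellow-fruited: (50 − 47.6875)² / 47.6875 = 0.1121
χ² = 0.0409 + 0.1084 + 0.0297 + 0.1121 = 0.2911 ≈ 0.291
Degrees of freedom = 4 − 1 = 3; critical value at α = 0.1 is 6.251.
Since 0.291 < 6.251, we fail to reject the null hypothesis — the data are consistent with the 9:3:3:1 ratio.

0.291; consistent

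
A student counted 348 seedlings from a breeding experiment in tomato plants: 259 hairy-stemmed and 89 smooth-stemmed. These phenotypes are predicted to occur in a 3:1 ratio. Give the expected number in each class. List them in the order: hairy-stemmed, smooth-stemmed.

261, 87

Expected counts for N = 348 under a 3:1 ratio (total parts = 4):
  hairy-stemmed: 348 × 3/4 = 261
  smooth-stemmed: 348 × 1/4 = 87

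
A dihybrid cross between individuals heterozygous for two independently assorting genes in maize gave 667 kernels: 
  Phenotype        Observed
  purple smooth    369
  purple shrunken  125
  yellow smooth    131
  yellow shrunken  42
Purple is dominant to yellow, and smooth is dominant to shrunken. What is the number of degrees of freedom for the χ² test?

3

A dihybrid F₂ with independent assortment and complete dominance at both loci gives a 9:3:3:1 phenotypic ratio.
A goodness-of-fit test with 4 phenotype classes has df = 4 − 1 = 3.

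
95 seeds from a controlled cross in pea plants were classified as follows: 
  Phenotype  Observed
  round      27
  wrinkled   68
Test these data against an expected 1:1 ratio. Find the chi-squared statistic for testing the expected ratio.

17.695

Expected counts for N = 95 under a 1:1 ratio (total parts = 2):
  round: 95 × 1/2 = 47.5
  wrinkled: 95 × 1/2 = 47.5
χ² = Σ (O − E)² / E
  round: (27 − 47.5)² / 47.5 = 8.8474
  wrinkled: (68 − 47.5)² / 47.5 = 8.8474
χ² = 8.8474 + 8.8474 = 17.6948 ≈ 17.695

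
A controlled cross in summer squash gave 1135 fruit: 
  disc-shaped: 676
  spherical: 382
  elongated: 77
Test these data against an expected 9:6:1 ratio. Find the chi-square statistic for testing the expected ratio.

7.200

Total ratio parts = 16. Expected numbers out of 1135:
  disc-shaped: 1135 × 9/16 = 638.4375
  spherical: 1135 × 6/16 = 425.625
  elongated: 1135 × 1/16 = 70.9375
χ² = Σ (O − E)² / E
  disc-shaped: (676 − 638.4375)² / 638.4375 = 2.2100
  spherical: (382 − 425.625)² / 425.625 = 4.4714
  elongated: (77 − 70.9375)² / 70.9375 = 0.5181
χ² = 2.2100 + 4.4714 + 0.5181 = 7.1995 ≈ 7.200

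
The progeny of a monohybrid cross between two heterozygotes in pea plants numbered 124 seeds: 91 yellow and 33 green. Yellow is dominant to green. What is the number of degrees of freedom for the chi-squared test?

For a monohybrid cross between heterozygotes with complete dominance, the expected phenotypic ratio is 3:1.
A goodness-of-fit test with 2 phenotype classes has df = 2 − 1 = 1.

1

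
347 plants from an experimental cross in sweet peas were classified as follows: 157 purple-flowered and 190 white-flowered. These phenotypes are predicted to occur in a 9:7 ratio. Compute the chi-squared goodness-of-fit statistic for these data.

Total ratio parts = 16. Expected numbers out of 347:
  purple-flowered: 347 × 9/16 = 195.1875
  white-flowered: 347 × 7/16 = 151.8125
χ² = Σ (O − E)² / E
  purple-flowered: (157 − 195.1875)² / 195.1875 = 7.4712
  white-flowered: (190 − 151.8125)² / 151.8125 = 9.6058
χ² = 7.4712 + 9.6058 = 17.077

17.077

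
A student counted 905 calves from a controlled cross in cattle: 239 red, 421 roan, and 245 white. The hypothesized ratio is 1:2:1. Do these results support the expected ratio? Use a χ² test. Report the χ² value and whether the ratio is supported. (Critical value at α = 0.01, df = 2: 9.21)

4.465; consistent

Expected counts for N = 905 under a 1:2:1 ratio (total parts = 4):
  red: 905 × 1/4 = 226.25
  roan: 905 × 2/4 = 452.5
  white: 905 × 1/4 = 226.25
χ² = Σ (O − E)² / E
  red: (239 − 226.25)² / 226.25 = 0.7185
  roan: (421 − 452.5)² / 452.5 = 2.1928
  white: (245 − 226.25)² / 226.25 = 1.5539
χ² = 0.7185 + 2.1928 + 1.5539 = 4.4652 ≈ 4.465
Degrees of freedom = 3 − 1 = 2; critical value at α = 0.01 is 9.21.
Since 4.465 < 9.21, we fail to reject the null hypothesis — the data are consistent with the 1:2:1 ratio.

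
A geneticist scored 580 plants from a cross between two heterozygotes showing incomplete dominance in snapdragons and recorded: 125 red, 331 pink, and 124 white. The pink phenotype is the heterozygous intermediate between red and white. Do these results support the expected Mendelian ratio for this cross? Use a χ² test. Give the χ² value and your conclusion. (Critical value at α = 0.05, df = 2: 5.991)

With incomplete dominance, a heterozygote × heterozygote cross gives a 1:2:1 phenotypic ratio.
Total ratio parts = 4. Expected numbers out of 580:
  red: 580 × 1/4 = 145
  pink: 580 × 2/4 = 290
  white: 580 × 1/4 = 145
χ² = Σ (O − E)² / E
  red: (125 − 145)² / 145 = 2.7586
  pink: (331 − 290)² / 290 = 5.7966
  white: (124 − 145)² / 145 = 3.0414
χ² = 2.7586 + 5.7966 + 3.0414 = 11.5966 ≈ 11.597
Degrees of freedom = 3 − 1 = 2; critical value at α = 0.05 is 5.991.
Since 11.597 > 5.991, we reject the null hypothesis — the data do not fit the 1:2:1 ratio.

11.597; not consistent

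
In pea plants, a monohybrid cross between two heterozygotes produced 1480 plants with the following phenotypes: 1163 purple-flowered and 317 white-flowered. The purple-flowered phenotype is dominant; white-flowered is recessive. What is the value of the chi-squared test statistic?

For a monohybrid cross between heterozygotes with complete dominance, the expected phenotypic ratio is 3:1.
The 3:1 ratio has 4 parts, so with N = 1480 the expected counts are:
  purple-flowered: 1480 × 3/4 = 1110
  white-flowered: 1480 × 1/4 = 370
χ² = Σ (O − E)² / E
  purple-flowered: (1163 − 1110)² / 1110 = 2.5306
  white-flowered: (317 − 370)² / 370 = 7.5919
χ² = 2.5306 + 7.5919 = 10.1225 ≈ 10.123

10.123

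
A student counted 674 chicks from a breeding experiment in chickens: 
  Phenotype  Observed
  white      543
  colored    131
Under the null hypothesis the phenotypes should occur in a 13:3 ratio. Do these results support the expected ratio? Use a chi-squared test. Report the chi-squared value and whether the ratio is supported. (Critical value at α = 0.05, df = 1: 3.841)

Expected counts for N = 674 under a 13:3 ratio (total parts = 16):
  white: 674 × 13/16 = 547.625
  colored: 674 × 3/16 = 126.375
χ² = Σ (O − E)² / E
  white: (543 − 547.625)² / 547.625 = 0.0391
  colored: (131 − 126.375)² / 126.375 = 0.1693
χ² = 0.0391 + 0.1693 = 0.2084 ≈ 0.208
Degrees of freedom = 2 − 1 = 1; critical value at α = 0.05 is 3.841.
Since 0.208 < 3.841, we fail to reject the null hypothesis — the data are consistent with the 13:3 ratio.

0.208; consistent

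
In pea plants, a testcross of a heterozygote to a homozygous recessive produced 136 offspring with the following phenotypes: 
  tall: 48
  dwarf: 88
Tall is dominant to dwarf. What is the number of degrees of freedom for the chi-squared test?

1

A testcross of a heterozygote (Aa × aa) gives a 1:1 phenotypic ratio.
A goodness-of-fit test with 2 phenotype classes has df = 2 − 1 = 1.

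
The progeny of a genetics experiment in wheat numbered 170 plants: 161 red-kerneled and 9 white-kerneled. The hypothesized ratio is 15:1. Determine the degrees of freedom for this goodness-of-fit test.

A goodness-of-fit test with 2 phenotype classes has df = 2 − 1 = 1.

1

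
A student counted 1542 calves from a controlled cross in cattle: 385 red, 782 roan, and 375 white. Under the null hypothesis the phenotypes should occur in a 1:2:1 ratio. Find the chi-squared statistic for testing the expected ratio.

The 1:2:1 ratio has 4 parts, so with N = 1542 the expected counts are:
  red: 1542 × 1/4 = 385.5
  roan: 1542 × 2/4 = 771
  white: 1542 × 1/4 = 385.5
χ² = Σ (O − E)² / E
  red: (385 − 385.5)² / 385.5 = 0.0006
  roan: (782 − 771)² / 771 = 0.1569
  white: (375 − 385.5)² / 385.5 = 0.2860
χ² = 0.0006 + 0.1569 + 0.2860 = 0.4435 ≈ 0.444

0.444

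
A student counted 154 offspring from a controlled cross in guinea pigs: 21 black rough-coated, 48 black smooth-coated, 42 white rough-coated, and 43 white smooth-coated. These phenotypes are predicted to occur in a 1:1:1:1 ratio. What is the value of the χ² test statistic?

11.143

The 1:1:1:1 ratio has 4 parts, so with N = 154 the expected counts are:
  black rough-coated: 154 × 1/4 = 38.5
  black smooth-coated: 154 × 1/4 = 38.5
  white rough-coated: 154 × 1/4 = 38.5
  white smooth-coated: 154 × 1/4 = 38.5
χ² = Σ (O − E)² / E
  black rough-coated: (21 − 38.5)² / 38.5 = 7.9545
  black smooth-coated: (48 − 38.5)² / 38.5 = 2.3442
  white rough-coated: (42 − 38.5)² / 38.5 = 0.3182
  white smooth-coated: (43 − 38.5)² / 38.5 = 0.5260
χ² = 7.9545 + 2.3442 + 0.3182 + 0.5260 = 11.1429 ≈ 11.143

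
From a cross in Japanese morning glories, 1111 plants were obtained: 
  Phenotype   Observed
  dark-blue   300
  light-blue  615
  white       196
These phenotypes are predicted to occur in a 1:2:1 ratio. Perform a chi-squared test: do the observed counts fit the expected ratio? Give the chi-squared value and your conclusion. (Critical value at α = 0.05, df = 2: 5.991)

32.217; not consistent

Under the 1:2:1 hypothesis (Σ ratio = 4, N = 1111):
  dark-blue: 1111 × 1/4 = 277.75
  light-blue: 1111 × 2/4 = 555.5
  white: 1111 × 1/4 = 277.75
χ² = Σ (O − E)² / E
  dark-blue: (300 − 277.75)² / 277.75 = 1.7824
  light-blue: (615 − 555.5)² / 555.5 = 6.3731
  white: (196 − 277.75)² / 277.75 = 24.0614
χ² = 1.7824 + 6.3731 + 24.0614 = 32.2169 ≈ 32.217
Degrees of freedom = 3 − 1 = 2; critical value at α = 0.05 is 5.991.
Since 32.217 > 5.991, we reject the null hypothesis — the data do not fit the 1:2:1 ratio.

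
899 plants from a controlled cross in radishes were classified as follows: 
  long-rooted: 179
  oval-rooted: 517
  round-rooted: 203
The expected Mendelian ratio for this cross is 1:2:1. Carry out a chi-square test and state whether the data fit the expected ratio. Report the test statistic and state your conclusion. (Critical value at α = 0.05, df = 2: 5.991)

21.554; not consistent

Under the 1:2:1 hypothesis (Σ ratio = 4, N = 899):
  long-rooted: 899 × 1/4 = 224.75
  oval-rooted: 899 × 2/4 = 449.5
  round-rooted: 899 × 1/4 = 224.75
χ² = Σ (O − E)² / E
  long-rooted: (179 − 224.75)² / 224.75 = 9.3128
  oval-rooted: (517 − 449.5)² / 449.5 = 10.1363
  round-rooted: (203 − 224.75)² / 224.75 = 2.1048
χ² = 9.3128 + 10.1363 + 2.1048 = 21.5539 ≈ 21.554
Degrees of freedom = 3 − 1 = 2; critical value at α = 0.05 is 5.991.
Since 21.554 > 5.991, we reject the null hypothesis — the data do not fit the 1:2:1 ratio.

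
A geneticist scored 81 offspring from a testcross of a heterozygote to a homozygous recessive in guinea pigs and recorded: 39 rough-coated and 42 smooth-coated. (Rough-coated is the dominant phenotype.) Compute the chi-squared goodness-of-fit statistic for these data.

A testcross of a heterozygote (Aa × aa) gives a 1:1 phenotypic ratio.
Total ratio parts = 2. Expected numbers out of 81:
  rough-coated: 81 × 1/2 = 40.5
  smooth-coated: 81 × 1/2 = 40.5
χ² = Σ (O − E)² / E
  rough-coated: (39 − 40.5)² / 40.5 = 0.0556
  smooth-coated: (42 − 40.5)² / 40.5 = 0.0556
χ² = 0.0556 + 0.0556 = 0.1112 ≈ 0.111

0.111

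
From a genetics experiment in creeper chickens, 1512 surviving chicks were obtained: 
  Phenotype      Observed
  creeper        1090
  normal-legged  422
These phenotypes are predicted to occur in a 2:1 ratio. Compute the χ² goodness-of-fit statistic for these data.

20.012

The 2:1 ratio has 3 parts, so with N = 1512 the expected counts are:
  creeper: 1512 × 2/3 = 1008
  normal-legged: 1512 × 1/3 = 504
χ² = Σ (O − E)² / E
  creeper: (1090 − 1008)² / 1008 = 6.6706
  normal-legged: (422 − 504)² / 504 = 13.3413
χ² = 6.6706 + 13.3413 = 20.0119 ≈ 20.012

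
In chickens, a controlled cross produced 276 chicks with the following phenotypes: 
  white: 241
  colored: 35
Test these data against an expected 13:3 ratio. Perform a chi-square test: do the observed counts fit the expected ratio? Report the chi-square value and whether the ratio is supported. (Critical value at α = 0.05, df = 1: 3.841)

6.673; not consistent

Expected counts for N = 276 under a 13:3 ratio (total parts = 16):
  white: 276 × 13/16 = 224.25
  colored: 276 × 3/16 = 51.75
χ² = Σ (O − E)² / E
  white: (241 − 224.25)² / 224.25 = 1.2511
  colored: (35 − 51.75)² / 51.75 = 5.4215
χ² = 1.2511 + 5.4215 = 6.6726 ≈ 6.673
Degrees of freedom = 2 − 1 = 1; critical value at α = 0.05 is 3.841.
Since 6.673 > 3.841, we reject the null hypothesis — the data do not fit the 13:3 ratio.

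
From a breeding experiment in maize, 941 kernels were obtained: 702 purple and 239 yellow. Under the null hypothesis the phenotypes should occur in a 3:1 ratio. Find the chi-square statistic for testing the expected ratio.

The 3:1 ratio has 4 parts, so with N = 941 the expected counts are:
  purple: 941 × 3/4 = 705.75
  yellow: 941 × 1/4 = 235.25
χ² = Σ (O − E)² / E
  purple: (702 − 705.75)² / 705.75 = 0.0199
  yellow: (239 − 235.25)² / 235.25 = 0.0598
χ² = 0.0199 + 0.0598 = 0.0797 ≈ 0.080

0.080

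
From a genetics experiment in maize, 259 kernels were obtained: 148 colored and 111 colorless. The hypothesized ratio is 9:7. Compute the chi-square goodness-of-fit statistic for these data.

0.084

Expected counts for N = 259 under a 9:7 ratio (total parts = 16):
  colored: 259 × 9/16 = 145.6875
  colorless: 259 × 7/16 = 113.3125
χ² = Σ (O − E)² / E
  colored: (148 − 145.6875)² / 145.6875 = 0.0367
  colorless: (111 − 113.3125)² / 113.3125 = 0.0472
χ² = 0.0367 + 0.0472 = 0.0839 ≈ 0.084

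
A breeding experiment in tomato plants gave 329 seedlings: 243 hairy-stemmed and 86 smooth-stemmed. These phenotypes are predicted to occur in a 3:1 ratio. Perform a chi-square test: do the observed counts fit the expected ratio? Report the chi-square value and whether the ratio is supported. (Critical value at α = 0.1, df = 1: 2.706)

0.228; consistent

The 3:1 ratio has 4 parts, so with N = 329 the expected counts are:
  hairy-stemmed: 329 × 3/4 = 246.75
  smooth-stemmed: 329 × 1/4 = 82.25
χ² = Σ (O − E)² / E
  hairy-stemmed: (243 − 246.75)² / 246.75 = 0.0570
  smooth-stemmed: (86 − 82.25)² / 82.25 = 0.1710
χ² = 0.0570 + 0.1710 = 0.228
Degrees of freedom = 2 − 1 = 1; critical value at α = 0.1 is 2.706.
Since 0.228 < 2.706, we fail to reject the null hypothesis — the data are consistent with the 3:1 ratio.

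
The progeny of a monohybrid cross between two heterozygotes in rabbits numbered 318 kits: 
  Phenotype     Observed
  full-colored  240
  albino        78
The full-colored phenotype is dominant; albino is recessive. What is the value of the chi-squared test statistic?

For a monohybrid cross between heterozygotes with complete dominance, the expected phenotypic ratio is 3:1.
Total ratio parts = 4. Expected numbers out of 318:
  full-colored: 318 × 3/4 = 238.5
  albino: 318 × 1/4 = 79.5
χ² = Σ (O − E)² / E
  full-colored: (240 − 238.5)² / 238.5 = 0.0094
  albino: (78 − 79.5)² / 79.5 = 0.0283
χ² = 0.0094 + 0.0283 = 0.0377 ≈ 0.038

0.038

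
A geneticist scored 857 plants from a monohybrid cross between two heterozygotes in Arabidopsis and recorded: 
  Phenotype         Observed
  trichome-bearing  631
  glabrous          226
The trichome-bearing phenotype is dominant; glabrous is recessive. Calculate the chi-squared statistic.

0.859

For a monohybrid cross between heterozygotes with complete dominance, the expected phenotypic ratio is 3:1.
Expected counts for N = 857 under a 3:1 ratio (total parts = 4):
  trichome-bearing: 857 × 3/4 = 642.75
  glabrous: 857 × 1/4 = 214.25
χ² = Σ (O − E)² / E
  trichome-bearing: (631 − 642.75)² / 642.75 = 0.2148
  glabrous: (226 − 214.25)² / 214.25 = 0.6444
χ² = 0.2148 + 0.6444 = 0.8592 ≈ 0.859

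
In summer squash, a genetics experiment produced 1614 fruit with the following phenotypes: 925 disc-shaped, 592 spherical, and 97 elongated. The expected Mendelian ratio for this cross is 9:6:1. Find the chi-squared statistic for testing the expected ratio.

Expected counts for N = 1614 under a 9:6:1 ratio (total parts = 16):
  disc-shaped: 1614 × 9/16 = 907.875
  spherical: 1614 × 6/16 = 605.25
  elongated: 1614 × 1/16 = 100.875
χ² = Σ (O − E)² / E
  disc-shaped: (925 − 907.875)² / 907.875 = 0.3230
  spherical: (592 − 605.25)² / 605.25 = 0.2901
  elongated: (97 − 100.875)² / 100.875 = 0.1489
χ² = 0.3230 + 0.2901 + 0.1489 = 0.762

0.762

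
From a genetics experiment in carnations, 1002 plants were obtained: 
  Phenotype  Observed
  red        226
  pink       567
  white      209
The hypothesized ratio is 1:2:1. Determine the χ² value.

17.966

Expected counts for N = 1002 under a 1:2:1 ratio (total parts = 4):
  red: 1002 × 1/4 = 250.5
  pink: 1002 × 2/4 = 501
  white: 1002 × 1/4 = 250.5
χ² = Σ (O − E)² / E
  red: (226 − 250.5)² / 250.5 = 2.3962
  pink: (567 − 501)² / 501 = 8.6946
  white: (209 − 250.5)² / 250.5 = 6.8752
χ² = 2.3962 + 8.6946 + 6.8752 = 17.966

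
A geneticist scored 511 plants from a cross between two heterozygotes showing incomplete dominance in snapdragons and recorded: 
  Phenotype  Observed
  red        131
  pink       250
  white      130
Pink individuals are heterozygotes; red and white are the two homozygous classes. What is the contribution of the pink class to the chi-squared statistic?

0.118

With incomplete dominance, a heterozygote × heterozygote cross gives a 1:2:1 phenotypic ratio.
The 1:2:1 ratio has 4 parts, so with N = 511 the expected counts are:
  red: 511 × 1/4 = 127.75
  pink: 511 × 2/4 = 255.5
  white: 511 × 1/4 = 127.75
Contribution of pink: (250 − 255.5)² / 255.5 = 0.1184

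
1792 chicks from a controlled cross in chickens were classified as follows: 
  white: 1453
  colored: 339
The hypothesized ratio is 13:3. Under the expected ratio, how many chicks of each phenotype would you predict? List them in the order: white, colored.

1456, 336

The 13:3 ratio has 16 parts, so with N = 1792 the expected counts are:
  white: 1792 × 13/16 = 1456
  colored: 1792 × 3/16 = 336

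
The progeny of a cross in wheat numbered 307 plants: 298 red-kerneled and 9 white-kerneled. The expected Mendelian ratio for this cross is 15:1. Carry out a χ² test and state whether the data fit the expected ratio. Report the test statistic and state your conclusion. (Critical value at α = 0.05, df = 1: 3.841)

Total ratio parts = 16. Expected numbers out of 307:
  red-kerneled: 307 × 15/16 = 287.8125
  white-kerneled: 307 × 1/16 = 19.1875
χ² = Σ (O − E)² / E
  red-kerneled: (298 − 287.8125)² / 287.8125 = 0.3606
  white-kerneled: (9 − 19.1875)² / 19.1875 = 5.4090
χ² = 0.3606 + 5.4090 = 5.7696 ≈ 5.770
Degrees of freedom = 2 − 1 = 1; critical value at α = 0.05 is 3.841.
Since 5.770 > 3.841, we reject the null hypothesis — the data do not fit the 15:1 ratio.

5.770; not consistent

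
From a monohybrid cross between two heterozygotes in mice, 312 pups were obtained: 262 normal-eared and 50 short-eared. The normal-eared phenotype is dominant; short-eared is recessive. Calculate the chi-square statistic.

For a monohybrid cross between heterozygotes with complete dominance, the expected phenotypic ratio is 3:1.
Under the 3:1 hypothesis (Σ ratio = 4, N = 312):
  normal-eared: 312 × 3/4 = 234
  short-eared: 312 × 1/4 = 78
χ² = Σ (O − E)² / E
  normal-eared: (262 − 234)² / 234 = 3.3504
  short-eared: (50 − 78)² / 78 = 10.0513
χ² = 3.3504 + 10.0513 = 13.4017 ≈ 13.402

13.402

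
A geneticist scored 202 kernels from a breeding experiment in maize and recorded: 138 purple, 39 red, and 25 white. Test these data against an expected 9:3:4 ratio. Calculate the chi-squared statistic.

The 9:3:4 ratio has 16 parts, so with N = 202 the expected counts are:
  purple: 202 × 9/16 = 113.625
  red: 202 × 3/16 = 37.875
  white: 202 × 4/16 = 50.5
χ² = Σ (O − E)² / E
  purple: (138 − 113.625)² / 113.625 = 5.2290
  red: (39 − 37.875)² / 37.875 = 0.0334
  white: (25 − 50.5)² / 50.5 = 12.8762
χ² = 5.2290 + 0.0334 + 12.8762 = 18.1386 ≈ 18.139

18.139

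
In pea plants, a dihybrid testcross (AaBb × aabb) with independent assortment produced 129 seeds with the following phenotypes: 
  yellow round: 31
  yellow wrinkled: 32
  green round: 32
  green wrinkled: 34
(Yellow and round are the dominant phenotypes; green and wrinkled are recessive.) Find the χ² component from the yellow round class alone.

0.048

A dihybrid testcross with independent assortment gives a 1:1:1:1 ratio.
The 1:1:1:1 ratio has 4 parts, so with N = 129 the expected counts are:
  yellow round: 129 × 1/4 = 32.25
  yellow wrinkled: 129 × 1/4 = 32.25
  green round: 129 × 1/4 = 32.25
  green wrinkled: 129 × 1/4 = 32.25
Contribution of yellow round: (31 − 32.25)² / 32.25 = 0.0484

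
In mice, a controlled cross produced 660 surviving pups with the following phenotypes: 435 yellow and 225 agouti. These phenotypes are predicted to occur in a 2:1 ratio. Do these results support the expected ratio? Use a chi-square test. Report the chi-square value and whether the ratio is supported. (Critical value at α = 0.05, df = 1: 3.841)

Under the 2:1 hypothesis (Σ ratio = 3, N = 660):
  yellow: 660 × 2/3 = 440
  agouti: 660 × 1/3 = 220
χ² = Σ (O − E)² / E
  yellow: (435 − 440)² / 440 = 0.0568
  agouti: (225 − 220)² / 220 = 0.1136
χ² = 0.0568 + 0.1136 = 0.1704 ≈ 0.170
Degrees of freedom = 2 − 1 = 1; critical value at α = 0.05 is 3.841.
Since 0.170 < 3.841, we fail to reject the null hypothesis — the data are consistent with the 2:1 ratio.

0.170; consistent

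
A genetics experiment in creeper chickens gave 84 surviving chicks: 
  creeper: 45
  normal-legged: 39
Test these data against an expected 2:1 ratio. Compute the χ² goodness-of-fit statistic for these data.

The 2:1 ratio has 3 parts, so with N = 84 the expected counts are:
  creeper: 84 × 2/3 = 56
  normal-legged: 84 × 1/3 = 28
χ² = Σ (O − E)² / E
  creeper: (45 − 56)² / 56 = 2.1607
  normal-legged: (39 − 28)² / 28 = 4.3214
χ² = 2.1607 + 4.3214 = 6.4821 ≈ 6.482

6.482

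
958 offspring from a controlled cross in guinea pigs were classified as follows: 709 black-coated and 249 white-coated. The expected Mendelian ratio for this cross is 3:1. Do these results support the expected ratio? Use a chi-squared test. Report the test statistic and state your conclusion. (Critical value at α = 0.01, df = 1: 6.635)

Total ratio parts = 4. Expected numbers out of 958:
  black-coated: 958 × 3/4 = 718.5
  white-coated: 958 × 1/4 = 239.5
χ² = Σ (O − E)² / E
  black-coated: (709 − 718.5)² / 718.5 = 0.1256
  white-coated: (249 − 239.5)² / 239.5 = 0.3768
χ² = 0.1256 + 0.3768 = 0.5024 ≈ 0.502
Degrees of freedom = 2 − 1 = 1; critical value at α = 0.01 is 6.635.
Since 0.502 < 6.635, we fail to reject the null hypothesis — the data are consistent with the 3:1 ratio.

0.502; consistent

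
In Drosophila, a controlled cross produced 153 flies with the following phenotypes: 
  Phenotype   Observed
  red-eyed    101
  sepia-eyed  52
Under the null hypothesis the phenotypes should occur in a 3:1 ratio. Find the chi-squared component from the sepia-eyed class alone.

Under the 3:1 hypothesis (Σ ratio = 4, N = 153):
  red-eyed: 153 × 3/4 = 114.75
  sepia-eyed: 153 × 1/4 = 38.25
Contribution of sepia-eyed: (52 − 38.25)² / 38.25 = 4.9428

4.943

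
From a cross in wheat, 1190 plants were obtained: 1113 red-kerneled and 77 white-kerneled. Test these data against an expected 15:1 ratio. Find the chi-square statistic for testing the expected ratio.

0.099

Total ratio parts = 16. Expected numbers out of 1190:
  red-kerneled: 1190 × 15/16 = 1115.625
  white-kerneled: 1190 × 1/16 = 74.375
χ² = Σ (O − E)² / E
  red-kerneled: (1113 − 1115.625)² / 1115.625 = 0.0062
  white-kerneled: (77 − 74.375)² / 74.375 = 0.0926
χ² = 0.0062 + 0.0926 = 0.0988 ≈ 0.099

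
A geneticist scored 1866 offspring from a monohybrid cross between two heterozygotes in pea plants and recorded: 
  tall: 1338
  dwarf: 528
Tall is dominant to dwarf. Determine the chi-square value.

10.810

For a monohybrid cross between heterozygotes with complete dominance, the expected phenotypic ratio is 3:1.
Expected counts for N = 1866 under a 3:1 ratio (total parts = 4):
  tall: 1866 × 3/4 = 1399.5
  dwarf: 1866 × 1/4 = 466.5
χ² = Σ (O − E)² / E
  tall: (1338 − 1399.5)² / 1399.5 = 2.7026
  dwarf: (528 − 466.5)² / 466.5 = 8.1077
χ² = 2.7026 + 8.1077 = 10.8103 ≈ 10.810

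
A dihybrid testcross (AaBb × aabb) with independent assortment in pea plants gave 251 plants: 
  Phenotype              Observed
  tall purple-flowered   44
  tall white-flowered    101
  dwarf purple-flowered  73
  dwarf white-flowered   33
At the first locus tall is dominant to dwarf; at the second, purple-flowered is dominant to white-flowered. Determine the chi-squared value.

44.697

A dihybrid testcross with independent assortment gives a 1:1:1:1 ratio.
Total ratio parts = 4. Expected numbers out of 251:
  tall purple-flowered: 251 × 1/4 = 62.75
  tall white-flowered: 251 × 1/4 = 62.75
  dwarf purple-flowered: 251 × 1/4 = 62.75
  dwarf white-flowered: 251 × 1/4 = 62.75
χ² = Σ (O − E)² / E
  tall purple-flowered: (44 − 62.75)² / 62.75 = 5.6026
  tall white-flowered: (101 − 62.75)² / 62.75 = 23.3157
  dwarf purple-flowered: (73 − 62.75)² / 62.75 = 1.6743
  dwarf white-flowered: (33 − 62.75)² / 62.75 = 14.1046
χ² = 5.6026 + 23.3157 + 1.6743 + 14.1046 = 44.6972 ≈ 44.697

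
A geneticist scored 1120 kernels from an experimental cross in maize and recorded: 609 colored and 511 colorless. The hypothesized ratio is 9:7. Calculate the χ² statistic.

Total ratio parts = 16. Expected numbers out of 1120:
  colored: 1120 × 9/16 = 630
  colorless: 1120 × 7/16 = 490
χ² = Σ (O − E)² / E
  colored: (609 − 630)² / 630 = 0.7000
  colorless: (511 − 490)² / 490 = 0.9000
χ² = 0.7000 + 0.9000 = 1.600

1.600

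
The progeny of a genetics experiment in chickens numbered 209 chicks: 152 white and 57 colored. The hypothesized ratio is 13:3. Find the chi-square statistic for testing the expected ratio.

Total ratio parts = 16. Expected numbers out of 209:
  white: 209 × 13/16 = 169.8125
  colored: 209 × 3/16 = 39.1875
χ² = Σ (O − E)² / E
  white: (152 − 169.8125)² / 169.8125 = 1.8684
  colored: (57 − 39.1875)² / 39.1875 = 8.0966
χ² = 1.8684 + 8.0966 = 9.965

9.965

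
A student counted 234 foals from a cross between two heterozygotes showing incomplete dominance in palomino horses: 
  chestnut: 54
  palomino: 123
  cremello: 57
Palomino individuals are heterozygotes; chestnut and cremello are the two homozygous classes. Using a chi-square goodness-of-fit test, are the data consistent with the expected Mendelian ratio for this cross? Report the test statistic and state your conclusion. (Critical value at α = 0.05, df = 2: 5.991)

0.692; consistent

With incomplete dominance, a heterozygote × heterozygote cross gives a 1:2:1 phenotypic ratio.
Under the 1:2:1 hypothesis (Σ ratio = 4, N = 234):
  chestnut: 234 × 1/4 = 58.5
  palomino: 234 × 2/4 = 117
  cremello: 234 × 1/4 = 58.5
χ² = Σ (O − E)² / E
  chestnut: (54 − 58.5)² / 58.5 = 0.3462
  palomino: (123 − 117)² / 117 = 0.3077
  cremello: (57 − 58.5)² / 58.5 = 0.0385
χ² = 0.3462 + 0.3077 + 0.0385 = 0.6924 ≈ 0.692
Degrees of freedom = 3 − 1 = 2; critical value at α = 0.05 is 5.991.
Since 0.692 < 5.991, we fail to reject the null hypothesis — the data are consistent with the 1:2:1 ratio.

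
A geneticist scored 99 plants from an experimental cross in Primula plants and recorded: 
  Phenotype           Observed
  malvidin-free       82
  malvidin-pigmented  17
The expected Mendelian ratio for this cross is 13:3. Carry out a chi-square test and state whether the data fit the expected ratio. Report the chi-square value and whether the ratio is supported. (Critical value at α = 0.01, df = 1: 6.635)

Under the 13:3 hypothesis (Σ ratio = 16, N = 99):
  malvidin-free: 99 × 13/16 = 80.4375
  malvidin-pigmented: 99 × 3/16 = 18.5625
χ² = Σ (O − E)² / E
  malvidin-free: (82 − 80.4375)² / 80.4375 = 0.0304
  malvidin-pigmented: (17 − 18.5625)² / 18.5625 = 0.1315
χ² = 0.0304 + 0.1315 = 0.1619 ≈ 0.162
Degrees of freedom = 2 − 1 = 1; critical value at α = 0.01 is 6.635.
Since 0.162 < 6.635, we fail to reject the null hypothesis — the data are consistent with the 13:3 ratio.

0.162; consistent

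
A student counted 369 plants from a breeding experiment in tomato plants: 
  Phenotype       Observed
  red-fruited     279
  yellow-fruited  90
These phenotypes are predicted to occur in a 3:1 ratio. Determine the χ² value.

0.073

The 3:1 ratio has 4 parts, so with N = 369 the expected counts are:
  red-fruited: 369 × 3/4 = 276.75
  yellow-fruited: 369 × 1/4 = 92.25
χ² = Σ (O − E)² / E
  red-fruited: (279 − 276.75)² / 276.75 = 0.0183
  yellow-fruited: (90 − 92.25)² / 92.25 = 0.0549
χ² = 0.0183 + 0.0549 = 0.0732 ≈ 0.073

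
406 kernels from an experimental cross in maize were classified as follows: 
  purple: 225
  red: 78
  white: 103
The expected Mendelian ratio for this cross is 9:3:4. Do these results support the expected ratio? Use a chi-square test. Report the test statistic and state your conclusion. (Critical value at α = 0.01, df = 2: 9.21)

0.118; consistent

The 9:3:4 ratio has 16 parts, so with N = 406 the expected counts are:
  purple: 406 × 9/16 = 228.375
  red: 406 × 3/16 = 76.125
  white: 406 × 4/16 = 101.5
χ² = Σ (O − E)² / E
  purple: (225 − 228.375)² / 228.375 = 0.0499
  red: (78 − 76.125)² / 76.125 = 0.0462
  white: (103 − 101.5)² / 101.5 = 0.0222
χ² = 0.0499 + 0.0462 + 0.0222 = 0.1183 ≈ 0.118
Degrees of freedom = 3 − 1 = 2; critical value at α = 0.01 is 9.21.
Since 0.118 < 9.21, we fail to reject the null hypothesis — the data are consistent with the 9:3:4 ratio.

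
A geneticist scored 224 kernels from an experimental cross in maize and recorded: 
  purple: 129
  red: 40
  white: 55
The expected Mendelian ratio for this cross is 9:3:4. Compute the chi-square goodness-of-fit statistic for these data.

0.185

Expected counts for N = 224 under a 9:3:4 ratio (total parts = 16):
  purple: 224 × 9/16 = 126
  red: 224 × 3/16 = 42
  white: 224 × 4/16 = 56
χ² = Σ (O − E)² / E
  purple: (129 − 126)² / 126 = 0.0714
  red: (40 − 42)² / 42 = 0.0952
  white: (55 − 56)² / 56 = 0.0179
χ² = 0.0714 + 0.0952 + 0.0179 = 0.1845 ≈ 0.185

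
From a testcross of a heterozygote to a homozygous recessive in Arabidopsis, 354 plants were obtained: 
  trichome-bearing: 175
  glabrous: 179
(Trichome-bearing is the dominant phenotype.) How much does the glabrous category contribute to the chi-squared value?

0.023

A testcross of a heterozygote (Aa × aa) gives a 1:1 phenotypic ratio.
Expected counts for N = 354 under a 1:1 ratio (total parts = 2):
  trichome-bearing: 354 × 1/2 = 177
  glabrous: 354 × 1/2 = 177
Contribution of glabrous: (179 − 177)² / 177 = 0.0226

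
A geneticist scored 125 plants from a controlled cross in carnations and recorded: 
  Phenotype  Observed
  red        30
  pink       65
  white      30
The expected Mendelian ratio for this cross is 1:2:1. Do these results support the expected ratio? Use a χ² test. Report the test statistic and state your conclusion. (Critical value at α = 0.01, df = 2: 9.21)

0.200; consistent

The 1:2:1 ratio has 4 parts, so with N = 125 the expected counts are:
  red: 125 × 1/4 = 31.25
  pink: 125 × 2/4 = 62.5
  white: 125 × 1/4 = 31.25
χ² = Σ (O − E)² / E
  red: (30 − 31.25)² / 31.25 = 0.0500
  pink: (65 − 62.5)² / 62.5 = 0.1000
  white: (30 − 31.25)² / 31.25 = 0.0500
χ² = 0.0500 + 0.1000 + 0.0500 = 0.200
Degrees of freedom = 3 − 1 = 2; critical value at α = 0.01 is 9.21.
Since 0.200 < 9.21, we fail to reject the null hypothesis — the data are consistent with the 1:2:1 ratio.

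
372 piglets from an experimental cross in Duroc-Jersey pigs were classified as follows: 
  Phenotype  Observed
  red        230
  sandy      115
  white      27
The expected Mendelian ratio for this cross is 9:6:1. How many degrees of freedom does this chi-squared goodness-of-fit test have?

A goodness-of-fit test with 3 phenotype classes has df = 3 − 1 = 2.

2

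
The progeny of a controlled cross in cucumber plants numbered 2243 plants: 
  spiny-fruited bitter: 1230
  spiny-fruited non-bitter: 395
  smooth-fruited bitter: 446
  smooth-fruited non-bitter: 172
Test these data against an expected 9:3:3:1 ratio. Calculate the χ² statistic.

11.107

Total ratio parts = 16. Expected numbers out of 2243:
  spiny-fruited bitter: 2243 × 9/16 = 1261.6875
  spiny-fruited non-bitter: 2243 × 3/16 = 420.5625
  smooth-fruited bitter: 2243 × 3/16 = 420.5625
  smooth-fruited non-bitter: 2243 × 1/16 = 140.1875
χ² = Σ (O − E)² / E
  spiny-fruited bitter: (1230 − 1261.6875)² / 1261.6875 = 0.7958
  spiny-fruited non-bitter: (395 − 420.5625)² / 420.5625 = 1.5537
  smooth-fruited bitter: (446 − 420.5625)² / 420.5625 = 1.5386
  smooth-fruited non-bitter: (172 − 140.1875)² / 140.1875 = 7.2192
χ² = 0.7958 + 1.5537 + 1.5386 + 7.2192 = 11.1073 ≈ 11.107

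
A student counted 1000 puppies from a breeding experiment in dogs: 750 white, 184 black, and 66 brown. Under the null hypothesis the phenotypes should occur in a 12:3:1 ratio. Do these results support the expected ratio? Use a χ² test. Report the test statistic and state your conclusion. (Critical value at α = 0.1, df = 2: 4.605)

0.261; consistent

Under the 12:3:1 hypothesis (Σ ratio = 16, N = 1000):
  white: 1000 × 12/16 = 750
  black: 1000 × 3/16 = 187.5
  brown: 1000 × 1/16 = 62.5
χ² = Σ (O − E)² / E
  white: (750 − 750)² / 750 = 0.0000
  black: (184 − 187.5)² / 187.5 = 0.0653
  brown: (66 − 62.5)² / 62.5 = 0.1960
χ² = 0.0000 + 0.0653 + 0.1960 = 0.2613 ≈ 0.261
Degrees of freedom = 3 − 1 = 2; critical value at α = 0.1 is 4.605.
Since 0.261 < 4.605, we fail to reject the null hypothesis — the data are consistent with the 12:3:1 ratio.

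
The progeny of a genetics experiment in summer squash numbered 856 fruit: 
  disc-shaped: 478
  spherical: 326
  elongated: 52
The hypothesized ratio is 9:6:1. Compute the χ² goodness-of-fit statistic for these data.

0.145

Expected counts for N = 856 under a 9:6:1 ratio (total parts = 16):
  disc-shaped: 856 × 9/16 = 481.5
  spherical: 856 × 6/16 = 321
  elongated: 856 × 1/16 = 53.5
χ² = Σ (O − E)² / E
  disc-shaped: (478 − 481.5)² / 481.5 = 0.0254
  spherical: (326 − 321)² / 321 = 0.0779
  elongated: (52 − 53.5)² / 53.5 = 0.0421
χ² = 0.0254 + 0.0779 + 0.0421 = 0.1454 ≈ 0.145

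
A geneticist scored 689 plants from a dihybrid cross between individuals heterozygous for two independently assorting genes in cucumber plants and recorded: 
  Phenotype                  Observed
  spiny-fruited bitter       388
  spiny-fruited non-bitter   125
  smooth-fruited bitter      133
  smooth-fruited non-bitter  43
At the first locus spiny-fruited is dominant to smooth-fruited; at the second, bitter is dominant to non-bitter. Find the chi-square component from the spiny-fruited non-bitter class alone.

0.136

A dihybrid F₂ with independent assortment and complete dominance at both loci gives a 9:3:3:1 phenotypic ratio.
The 9:3:3:1 ratio has 16 parts, so with N = 689 the expected counts are:
  spiny-fruited bitter: 689 × 9/16 = 387.5625
  spiny-fruited non-bitter: 689 × 3/16 = 129.1875
  smooth-fruited bitter: 689 × 3/16 = 129.1875
  smooth-fruited non-bitter: 689 × 1/16 = 43.0625
Contribution of spiny-fruited non-bitter: (125 − 129.1875)² / 129.1875 = 0.1357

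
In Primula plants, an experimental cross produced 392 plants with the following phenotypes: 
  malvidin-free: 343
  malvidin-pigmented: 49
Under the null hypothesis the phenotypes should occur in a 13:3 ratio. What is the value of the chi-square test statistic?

Total ratio parts = 16. Expected numbers out of 392:
  malvidin-free: 392 × 13/16 = 318.5
  malvidin-pigmented: 392 × 3/16 = 73.5
χ² = Σ (O − E)² / E
  malvidin-free: (343 − 318.5)² / 318.5 = 1.8846
  malvidin-pigmented: (49 − 73.5)² / 73.5 = 8.1667
χ² = 1.8846 + 8.1667 = 10.0513 ≈ 10.051

10.051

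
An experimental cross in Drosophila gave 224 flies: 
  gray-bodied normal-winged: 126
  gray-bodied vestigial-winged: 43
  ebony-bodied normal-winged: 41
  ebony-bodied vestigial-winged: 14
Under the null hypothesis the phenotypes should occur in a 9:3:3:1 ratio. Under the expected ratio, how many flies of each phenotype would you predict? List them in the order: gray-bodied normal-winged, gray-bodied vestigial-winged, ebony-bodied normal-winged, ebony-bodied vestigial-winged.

126, 42, 42, 14

Expected counts for N = 224 under a 9:3:3:1 ratio (total parts = 16):
  gray-bodied normal-winged: 224 × 9/16 = 126
  gray-bodied vestigial-winged: 224 × 3/16 = 42
  ebony-bodied normal-winged: 224 × 3/16 = 42
  ebony-bodied vestigial-winged: 224 × 1/16 = 14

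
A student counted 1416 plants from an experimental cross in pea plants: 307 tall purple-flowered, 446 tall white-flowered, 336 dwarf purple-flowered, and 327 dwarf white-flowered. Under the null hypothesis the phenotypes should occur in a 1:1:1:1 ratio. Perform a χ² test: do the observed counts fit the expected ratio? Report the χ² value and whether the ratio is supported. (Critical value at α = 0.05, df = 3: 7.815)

33.124; not consistent

Expected counts for N = 1416 under a 1:1:1:1 ratio (total parts = 4):
  tall purple-flowered: 1416 × 1/4 = 354
  tall white-flowered: 1416 × 1/4 = 354
  dwarf purple-flowered: 1416 × 1/4 = 354
  dwarf white-flowered: 1416 × 1/4 = 354
χ² = Σ (O − E)² / E
  tall purple-flowered: (307 − 354)² / 354 = 6.2401
  tall white-flowered: (446 − 354)² / 354 = 23.9096
  dwarf purple-flowered: (336 − 354)² / 354 = 0.9153
  dwarf white-flowered: (327 − 354)² / 354 = 2.0593
χ² = 6.2401 + 23.9096 + 0.9153 + 2.0593 = 33.1243 ≈ 33.124
Degrees of freedom = 4 − 1 = 3; critical value at α = 0.05 is 7.815.
Since 33.124 > 7.815, we reject the null hypothesis — the data do not fit the 1:1:1:1 ratio.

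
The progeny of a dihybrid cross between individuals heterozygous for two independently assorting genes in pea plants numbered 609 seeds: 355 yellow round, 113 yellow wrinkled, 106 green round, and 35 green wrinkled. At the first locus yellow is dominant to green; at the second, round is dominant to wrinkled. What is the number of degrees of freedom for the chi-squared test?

3

A dihybrid F₂ with independent assortment and complete dominance at both loci gives a 9:3:3:1 phenotypic ratio.
A goodness-of-fit test with 4 phenotype classes has df = 4 − 1 = 3.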